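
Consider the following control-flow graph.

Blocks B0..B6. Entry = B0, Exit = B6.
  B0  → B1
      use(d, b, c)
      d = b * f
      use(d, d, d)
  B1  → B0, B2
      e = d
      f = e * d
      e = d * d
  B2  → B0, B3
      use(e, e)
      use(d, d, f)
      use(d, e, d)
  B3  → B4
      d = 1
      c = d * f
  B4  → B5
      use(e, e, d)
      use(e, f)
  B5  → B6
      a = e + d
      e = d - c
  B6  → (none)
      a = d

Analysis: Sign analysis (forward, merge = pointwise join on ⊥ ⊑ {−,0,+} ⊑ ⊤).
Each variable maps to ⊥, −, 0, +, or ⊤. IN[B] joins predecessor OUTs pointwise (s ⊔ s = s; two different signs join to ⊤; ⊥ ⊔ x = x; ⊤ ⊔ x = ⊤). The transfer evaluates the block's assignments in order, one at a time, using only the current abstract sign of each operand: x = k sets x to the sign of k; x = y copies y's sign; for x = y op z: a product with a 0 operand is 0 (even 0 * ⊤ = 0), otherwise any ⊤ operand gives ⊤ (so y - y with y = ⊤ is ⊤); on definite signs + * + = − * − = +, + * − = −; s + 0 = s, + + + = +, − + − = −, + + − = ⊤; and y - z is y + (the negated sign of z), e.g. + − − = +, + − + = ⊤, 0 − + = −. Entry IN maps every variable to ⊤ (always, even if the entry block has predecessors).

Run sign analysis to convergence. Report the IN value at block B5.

Answer: {a: ⊤, b: ⊤, c: ⊤, d: +, e: ⊤, f: ⊤}

Working:
Per-block solution:
  B0: | IN=(all ⊤) | OUT=(all ⊤)
  B1: | IN=(all ⊤) | OUT=(all ⊤)
  B2: | IN=(all ⊤) | OUT=(all ⊤)
  B3: | IN=(all ⊤) | OUT={d:+; rest ⊤}
  B4: | IN={d:+; rest ⊤} | OUT={d:+; rest ⊤}
  B5: | IN={d:+; rest ⊤} | OUT={d:+; rest ⊤}
  B6: | IN={d:+; rest ⊤} | OUT={a:+, d:+; rest ⊤}

Merge at B5: IN[B5] = OUT[B4] = {a: ⊤, b: ⊤, c: ⊤, d: +, e: ⊤, f: ⊤}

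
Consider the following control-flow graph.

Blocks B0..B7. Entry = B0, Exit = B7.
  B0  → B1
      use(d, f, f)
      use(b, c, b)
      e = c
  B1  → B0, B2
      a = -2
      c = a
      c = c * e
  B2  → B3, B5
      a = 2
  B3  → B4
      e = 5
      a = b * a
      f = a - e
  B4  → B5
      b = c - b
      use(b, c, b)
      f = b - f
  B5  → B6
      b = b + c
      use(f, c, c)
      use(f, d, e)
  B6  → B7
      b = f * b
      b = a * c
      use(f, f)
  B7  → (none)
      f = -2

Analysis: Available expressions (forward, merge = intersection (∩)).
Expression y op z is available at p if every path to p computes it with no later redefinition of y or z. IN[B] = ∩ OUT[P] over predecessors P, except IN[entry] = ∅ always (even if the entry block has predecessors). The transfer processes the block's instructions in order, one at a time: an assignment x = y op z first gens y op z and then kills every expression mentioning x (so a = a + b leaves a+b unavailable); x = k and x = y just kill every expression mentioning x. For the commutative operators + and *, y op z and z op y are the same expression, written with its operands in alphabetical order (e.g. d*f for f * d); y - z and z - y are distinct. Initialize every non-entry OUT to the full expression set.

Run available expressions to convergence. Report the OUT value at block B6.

Answer: {a*c}

Derivation:
Fixpoint table:
  B0:   IN={}   OUT={}
  B1:   IN={}   OUT={}
  B2:   IN={}   OUT={}
  B3:   IN={}   OUT={a-e}
  B4:   IN={a-e}   OUT={a-e}
  B5:   IN={}   OUT={}
  B6:   IN={}   OUT={a*c}
  B7:   IN={a*c}   OUT={a*c}

Merge at B6: IN[B6] = OUT[B5] = {}
Applying B6's transfer function to that IN value gives OUT[B6] (row B6 above).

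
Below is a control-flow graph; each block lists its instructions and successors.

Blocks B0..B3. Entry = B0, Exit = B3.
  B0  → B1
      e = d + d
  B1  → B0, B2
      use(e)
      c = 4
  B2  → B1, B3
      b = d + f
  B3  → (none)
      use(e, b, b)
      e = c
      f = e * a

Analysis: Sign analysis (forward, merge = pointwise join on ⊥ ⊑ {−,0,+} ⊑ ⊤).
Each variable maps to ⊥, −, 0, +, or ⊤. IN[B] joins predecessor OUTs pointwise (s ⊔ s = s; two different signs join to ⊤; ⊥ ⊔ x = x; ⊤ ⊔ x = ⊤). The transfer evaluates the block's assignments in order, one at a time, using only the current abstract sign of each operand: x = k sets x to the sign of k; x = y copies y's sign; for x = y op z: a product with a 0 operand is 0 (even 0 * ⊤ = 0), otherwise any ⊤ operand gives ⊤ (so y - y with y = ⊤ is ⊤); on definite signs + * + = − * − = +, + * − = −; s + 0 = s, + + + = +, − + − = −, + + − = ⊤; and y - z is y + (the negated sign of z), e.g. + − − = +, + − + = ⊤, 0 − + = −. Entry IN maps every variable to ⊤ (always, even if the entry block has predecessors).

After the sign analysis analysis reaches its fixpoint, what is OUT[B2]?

Fixpoint table:
  B0: | IN=(all ⊤) | OUT=(all ⊤)
  B1: | IN=(all ⊤) | OUT={c:+; rest ⊤}
  B2: | IN={c:+; rest ⊤} | OUT={c:+; rest ⊤}
  B3: | IN={c:+; rest ⊤} | OUT={c:+, e:+; rest ⊤}

Merge at B2: IN[B2] = OUT[B1] = {a: ⊤, b: ⊤, c: +, d: ⊤, e: ⊤, f: ⊤}
Applying B2's transfer function to that IN value gives OUT[B2] (row B2 above).

Answer: {a: ⊤, b: ⊤, c: +, d: ⊤, e: ⊤, f: ⊤}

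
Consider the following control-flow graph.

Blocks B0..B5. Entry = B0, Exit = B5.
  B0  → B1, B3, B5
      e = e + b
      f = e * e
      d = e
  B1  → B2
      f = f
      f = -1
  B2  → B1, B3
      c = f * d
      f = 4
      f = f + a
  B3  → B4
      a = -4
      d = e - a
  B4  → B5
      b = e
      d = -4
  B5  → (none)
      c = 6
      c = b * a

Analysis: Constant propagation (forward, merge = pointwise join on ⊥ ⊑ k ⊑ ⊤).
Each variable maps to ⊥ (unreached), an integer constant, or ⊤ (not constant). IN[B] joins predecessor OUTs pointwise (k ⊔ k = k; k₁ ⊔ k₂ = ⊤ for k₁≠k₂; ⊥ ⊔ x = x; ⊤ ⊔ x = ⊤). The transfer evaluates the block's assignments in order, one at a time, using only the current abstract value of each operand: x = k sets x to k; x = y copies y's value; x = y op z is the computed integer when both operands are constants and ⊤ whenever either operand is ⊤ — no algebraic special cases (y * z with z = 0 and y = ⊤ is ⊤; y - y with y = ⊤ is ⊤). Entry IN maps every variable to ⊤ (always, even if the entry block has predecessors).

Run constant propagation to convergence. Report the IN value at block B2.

Fixpoint table:
  B0:  IN=(all ⊤)  OUT=(all ⊤)
  B1:  IN=(all ⊤)  OUT={f:-1; rest ⊤}
  B2:  IN={f:-1; rest ⊤}  OUT=(all ⊤)
  B3:  IN=(all ⊤)  OUT={a:-4; rest ⊤}
  B4:  IN={a:-4; rest ⊤}  OUT={a:-4, d:-4; rest ⊤}
  B5:  IN=(all ⊤)  OUT=(all ⊤)

Merge at B2: IN[B2] = OUT[B1] = {a: ⊤, b: ⊤, c: ⊤, d: ⊤, e: ⊤, f: -1}

Answer: {a: ⊤, b: ⊤, c: ⊤, d: ⊤, e: ⊤, f: -1}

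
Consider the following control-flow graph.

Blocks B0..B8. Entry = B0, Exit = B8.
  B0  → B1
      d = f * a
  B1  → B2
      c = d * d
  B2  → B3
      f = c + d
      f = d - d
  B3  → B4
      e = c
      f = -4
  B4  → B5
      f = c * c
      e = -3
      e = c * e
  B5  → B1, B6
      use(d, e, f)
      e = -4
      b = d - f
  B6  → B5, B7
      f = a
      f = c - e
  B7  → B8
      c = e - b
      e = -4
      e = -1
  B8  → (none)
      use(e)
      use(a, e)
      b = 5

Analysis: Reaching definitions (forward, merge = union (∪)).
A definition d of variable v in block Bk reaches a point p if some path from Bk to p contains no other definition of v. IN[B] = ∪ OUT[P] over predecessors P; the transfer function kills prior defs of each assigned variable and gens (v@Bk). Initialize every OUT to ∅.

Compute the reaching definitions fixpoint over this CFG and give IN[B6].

Answer: {b@B5, c@B1, d@B0, e@B5, f@B4, f@B6}

Derivation:
Fixpoint table:
  B0:  IN={}  OUT={d@B0}
  B1:  IN={b@B5, c@B1, d@B0, e@B5, f@B4, f@B6}  OUT={b@B5, c@B1, d@B0, e@B5, f@B4, f@B6}
  B2:  IN={b@B5, c@B1, d@B0, e@B5, f@B4, f@B6}  OUT={b@B5, c@B1, d@B0, e@B5, f@B2}
  B3:  IN={b@B5, c@B1, d@B0, e@B5, f@B2}  OUT={b@B5, c@B1, d@B0, e@B3, f@B3}
  B4:  IN={b@B5, c@B1, d@B0, e@B3, f@B3}  OUT={b@B5, c@B1, d@B0, e@B4, f@B4}
  B5:  IN={b@B5, c@B1, d@B0, e@B4, e@B5, f@B4, f@B6}  OUT={b@B5, c@B1, d@B0, e@B5, f@B4, f@B6}
  B6:  IN={b@B5, c@B1, d@B0, e@B5, f@B4, f@B6}  OUT={b@B5, c@B1, d@B0, e@B5, f@B6}
  B7:  IN={b@B5, c@B1, d@B0, e@B5, f@B6}  OUT={b@B5, c@B7, d@B0, e@B7, f@B6}
  B8:  IN={b@B5, c@B7, d@B0, e@B7, f@B6}  OUT={b@B8, c@B7, d@B0, e@B7, f@B6}

Merge at B6: IN[B6] = OUT[B5] = {b@B5, c@B1, d@B0, e@B5, f@B4, f@B6}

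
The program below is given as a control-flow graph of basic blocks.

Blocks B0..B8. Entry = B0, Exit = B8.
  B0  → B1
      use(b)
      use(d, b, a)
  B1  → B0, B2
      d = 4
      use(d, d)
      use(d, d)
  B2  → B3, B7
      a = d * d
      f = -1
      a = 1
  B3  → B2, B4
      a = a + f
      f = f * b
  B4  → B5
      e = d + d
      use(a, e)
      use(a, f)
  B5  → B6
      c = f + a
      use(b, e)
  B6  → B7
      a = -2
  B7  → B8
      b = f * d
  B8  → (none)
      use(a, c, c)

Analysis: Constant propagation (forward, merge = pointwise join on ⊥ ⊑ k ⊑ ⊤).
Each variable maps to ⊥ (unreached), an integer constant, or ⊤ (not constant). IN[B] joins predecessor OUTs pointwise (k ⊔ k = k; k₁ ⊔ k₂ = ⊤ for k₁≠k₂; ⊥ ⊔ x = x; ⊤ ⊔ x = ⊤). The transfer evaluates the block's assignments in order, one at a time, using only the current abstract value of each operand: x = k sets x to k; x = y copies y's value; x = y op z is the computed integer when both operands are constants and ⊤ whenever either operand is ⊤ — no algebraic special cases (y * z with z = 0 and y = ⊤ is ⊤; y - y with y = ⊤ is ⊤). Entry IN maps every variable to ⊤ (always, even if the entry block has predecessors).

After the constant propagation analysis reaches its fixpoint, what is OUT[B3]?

Fixpoint table:
  B0:  IN=(all ⊤)  OUT=(all ⊤)
  B1:  IN=(all ⊤)  OUT={d:4; rest ⊤}
  B2:  IN={d:4; rest ⊤}  OUT={a:1, d:4, f:-1; rest ⊤}
  B3:  IN={a:1, d:4, f:-1; rest ⊤}  OUT={a:0, d:4; rest ⊤}
  B4:  IN={a:0, d:4; rest ⊤}  OUT={a:0, d:4, e:8; rest ⊤}
  B5:  IN={a:0, d:4, e:8; rest ⊤}  OUT={a:0, d:4, e:8; rest ⊤}
  B6:  IN={a:0, d:4, e:8; rest ⊤}  OUT={a:-2, d:4, e:8; rest ⊤}
  B7:  IN={d:4; rest ⊤}  OUT={d:4; rest ⊤}
  B8:  IN={d:4; rest ⊤}  OUT={d:4; rest ⊤}

Merge at B3: IN[B3] = OUT[B2] = {a: 1, b: ⊤, c: ⊤, d: 4, e: ⊤, f: -1}
Applying B3's transfer function to that IN value gives OUT[B3] (row B3 above).

Answer: {a: 0, b: ⊤, c: ⊤, d: 4, e: ⊤, f: ⊤}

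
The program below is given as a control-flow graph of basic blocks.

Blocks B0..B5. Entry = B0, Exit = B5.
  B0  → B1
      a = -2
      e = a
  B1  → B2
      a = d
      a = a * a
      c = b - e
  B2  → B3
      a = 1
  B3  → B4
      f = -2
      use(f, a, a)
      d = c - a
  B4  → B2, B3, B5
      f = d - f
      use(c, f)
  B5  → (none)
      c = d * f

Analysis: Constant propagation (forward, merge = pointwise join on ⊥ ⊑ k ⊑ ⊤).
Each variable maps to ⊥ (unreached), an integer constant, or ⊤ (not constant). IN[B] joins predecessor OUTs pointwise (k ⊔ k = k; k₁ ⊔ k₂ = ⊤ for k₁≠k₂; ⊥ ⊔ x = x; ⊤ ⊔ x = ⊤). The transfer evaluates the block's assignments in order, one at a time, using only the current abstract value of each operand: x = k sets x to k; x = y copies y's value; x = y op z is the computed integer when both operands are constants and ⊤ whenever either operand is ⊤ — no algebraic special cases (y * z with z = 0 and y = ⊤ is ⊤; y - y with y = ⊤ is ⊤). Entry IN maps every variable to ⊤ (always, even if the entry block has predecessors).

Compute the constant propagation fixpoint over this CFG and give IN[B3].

Per-block solution:
  B0:  IN=(all ⊤)  OUT={a:-2, e:-2; rest ⊤}
  B1:  IN={a:-2, e:-2; rest ⊤}  OUT={e:-2; rest ⊤}
  B2:  IN={e:-2; rest ⊤}  OUT={a:1, e:-2; rest ⊤}
  B3:  IN={a:1, e:-2; rest ⊤}  OUT={a:1, e:-2, f:-2; rest ⊤}
  B4:  IN={a:1, e:-2, f:-2; rest ⊤}  OUT={a:1, e:-2; rest ⊤}
  B5:  IN={a:1, e:-2; rest ⊤}  OUT={a:1, e:-2; rest ⊤}

Merge at B3: IN[B3] = OUT[B2] ⊔ OUT[B4] = {a: 1, b: ⊤, c: ⊤, d: ⊤, e: -2, f: ⊤}

Answer: {a: 1, b: ⊤, c: ⊤, d: ⊤, e: -2, f: ⊤}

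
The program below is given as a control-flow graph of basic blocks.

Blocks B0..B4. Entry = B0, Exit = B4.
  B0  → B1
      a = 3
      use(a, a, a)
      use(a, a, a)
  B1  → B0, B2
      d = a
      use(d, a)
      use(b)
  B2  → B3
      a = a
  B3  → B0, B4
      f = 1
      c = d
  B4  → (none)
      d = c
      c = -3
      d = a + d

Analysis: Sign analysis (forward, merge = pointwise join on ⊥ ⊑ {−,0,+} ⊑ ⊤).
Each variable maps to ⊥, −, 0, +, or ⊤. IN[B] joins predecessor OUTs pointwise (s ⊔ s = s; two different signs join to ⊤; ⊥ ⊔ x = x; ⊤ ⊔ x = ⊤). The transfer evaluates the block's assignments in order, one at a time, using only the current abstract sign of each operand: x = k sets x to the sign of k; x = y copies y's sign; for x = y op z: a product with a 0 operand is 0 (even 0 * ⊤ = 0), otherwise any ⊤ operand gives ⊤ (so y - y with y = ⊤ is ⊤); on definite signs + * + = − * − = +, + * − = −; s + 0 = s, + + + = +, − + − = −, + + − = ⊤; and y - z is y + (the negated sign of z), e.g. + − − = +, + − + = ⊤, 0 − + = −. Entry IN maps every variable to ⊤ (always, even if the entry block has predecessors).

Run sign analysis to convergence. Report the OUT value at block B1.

Fixpoint table:
  B0:  IN=(all ⊤)  OUT={a:+; rest ⊤}
  B1:  IN={a:+; rest ⊤}  OUT={a:+, d:+; rest ⊤}
  B2:  IN={a:+, d:+; rest ⊤}  OUT={a:+, d:+; rest ⊤}
  B3:  IN={a:+, d:+; rest ⊤}  OUT={a:+, c:+, d:+, f:+; rest ⊤}
  B4:  IN={a:+, c:+, d:+, f:+; rest ⊤}  OUT={a:+, c:-, d:+, f:+; rest ⊤}

Merge at B1: IN[B1] = OUT[B0] = {a: +, b: ⊤, c: ⊤, d: ⊤, e: ⊤, f: ⊤}
Applying B1's transfer function to that IN value gives OUT[B1] (row B1 above).

Answer: {a: +, b: ⊤, c: ⊤, d: +, e: ⊤, f: ⊤}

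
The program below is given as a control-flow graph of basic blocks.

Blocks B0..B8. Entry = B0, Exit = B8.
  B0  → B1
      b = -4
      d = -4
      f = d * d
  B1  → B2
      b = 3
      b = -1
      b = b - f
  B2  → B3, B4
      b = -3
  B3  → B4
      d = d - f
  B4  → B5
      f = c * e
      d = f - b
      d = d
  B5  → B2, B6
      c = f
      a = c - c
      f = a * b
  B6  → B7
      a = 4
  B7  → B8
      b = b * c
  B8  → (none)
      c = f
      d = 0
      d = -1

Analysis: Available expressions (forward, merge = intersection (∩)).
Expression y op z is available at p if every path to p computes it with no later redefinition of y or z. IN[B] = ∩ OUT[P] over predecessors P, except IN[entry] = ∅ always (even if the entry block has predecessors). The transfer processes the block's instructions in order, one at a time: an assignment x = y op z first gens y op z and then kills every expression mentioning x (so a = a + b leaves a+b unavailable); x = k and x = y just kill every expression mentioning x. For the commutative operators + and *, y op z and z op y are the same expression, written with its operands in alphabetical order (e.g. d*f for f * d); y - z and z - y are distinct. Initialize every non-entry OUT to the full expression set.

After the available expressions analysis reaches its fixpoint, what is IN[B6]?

Answer: {a*b, c-c}

Working:
Fixpoint table:
  B0: | IN={} | OUT={d*d}
  B1: | IN={d*d} | OUT={d*d}
  B2: | IN={} | OUT={}
  B3: | IN={} | OUT={}
  B4: | IN={} | OUT={c*e, f-b}
  B5: | IN={c*e, f-b} | OUT={a*b, c-c}
  B6: | IN={a*b, c-c} | OUT={c-c}
  B7: | IN={c-c} | OUT={c-c}
  B8: | IN={c-c} | OUT={}

Merge at B6: IN[B6] = OUT[B5] = {a*b, c-c}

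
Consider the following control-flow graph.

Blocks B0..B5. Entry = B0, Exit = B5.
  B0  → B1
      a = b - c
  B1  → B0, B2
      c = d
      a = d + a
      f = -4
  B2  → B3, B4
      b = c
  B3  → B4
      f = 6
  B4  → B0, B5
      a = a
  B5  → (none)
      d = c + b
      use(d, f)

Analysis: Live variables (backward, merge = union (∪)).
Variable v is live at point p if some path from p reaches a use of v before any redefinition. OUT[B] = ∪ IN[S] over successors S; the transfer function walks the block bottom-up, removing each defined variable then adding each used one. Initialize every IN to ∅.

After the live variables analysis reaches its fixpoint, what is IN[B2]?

Fixpoint table:
  B0:   IN={b, c, d}   OUT={a, b, d}
  B1:   IN={a, b, d}   OUT={a, b, c, d, f}
  B2:   IN={a, c, d, f}   OUT={a, b, c, d, f}
  B3:   IN={a, b, c, d}   OUT={a, b, c, d, f}
  B4:   IN={a, b, c, d, f}   OUT={b, c, d, f}
  B5:   IN={b, c, f}   OUT={}

Merge at B2: OUT[B2] = IN[B3] ⊔ IN[B4] = {a, b, c, d, f}
Applying B2's transfer function to that OUT value gives IN[B2] (row B2 above).

Answer: {a, c, d, f}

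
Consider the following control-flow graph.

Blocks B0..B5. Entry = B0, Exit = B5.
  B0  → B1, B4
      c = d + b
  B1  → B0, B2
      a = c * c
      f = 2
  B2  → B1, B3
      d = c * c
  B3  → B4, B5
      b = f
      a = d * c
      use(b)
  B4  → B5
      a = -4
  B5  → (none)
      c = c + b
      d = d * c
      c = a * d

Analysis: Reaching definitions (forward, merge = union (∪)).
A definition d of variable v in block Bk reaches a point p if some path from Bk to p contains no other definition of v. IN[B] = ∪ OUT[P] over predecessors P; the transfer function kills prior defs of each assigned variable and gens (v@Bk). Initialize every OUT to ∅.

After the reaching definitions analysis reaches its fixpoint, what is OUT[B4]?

Answer: {a@B4, b@B3, c@B0, d@B2, f@B1}

Derivation:
Per-block solution:
  B0:   IN={a@B1, c@B0, d@B2, f@B1}   OUT={a@B1, c@B0, d@B2, f@B1}
  B1:   IN={a@B1, c@B0, d@B2, f@B1}   OUT={a@B1, c@B0, d@B2, f@B1}
  B2:   IN={a@B1, c@B0, d@B2, f@B1}   OUT={a@B1, c@B0, d@B2, f@B1}
  B3:   IN={a@B1, c@B0, d@B2, f@B1}   OUT={a@B3, b@B3, c@B0, d@B2, f@B1}
  B4:   IN={a@B1, a@B3, b@B3, c@B0, d@B2, f@B1}   OUT={a@B4, b@B3, c@B0, d@B2, f@B1}
  B5:   IN={a@B3, a@B4, b@B3, c@B0, d@B2, f@B1}   OUT={a@B3, a@B4, b@B3, c@B5, d@B5, f@B1}

Merge at B4: IN[B4] = OUT[B0] ⊔ OUT[B3] = {a@B1, a@B3, b@B3, c@B0, d@B2, f@B1}
Applying B4's transfer function to that IN value gives OUT[B4] (row B4 above).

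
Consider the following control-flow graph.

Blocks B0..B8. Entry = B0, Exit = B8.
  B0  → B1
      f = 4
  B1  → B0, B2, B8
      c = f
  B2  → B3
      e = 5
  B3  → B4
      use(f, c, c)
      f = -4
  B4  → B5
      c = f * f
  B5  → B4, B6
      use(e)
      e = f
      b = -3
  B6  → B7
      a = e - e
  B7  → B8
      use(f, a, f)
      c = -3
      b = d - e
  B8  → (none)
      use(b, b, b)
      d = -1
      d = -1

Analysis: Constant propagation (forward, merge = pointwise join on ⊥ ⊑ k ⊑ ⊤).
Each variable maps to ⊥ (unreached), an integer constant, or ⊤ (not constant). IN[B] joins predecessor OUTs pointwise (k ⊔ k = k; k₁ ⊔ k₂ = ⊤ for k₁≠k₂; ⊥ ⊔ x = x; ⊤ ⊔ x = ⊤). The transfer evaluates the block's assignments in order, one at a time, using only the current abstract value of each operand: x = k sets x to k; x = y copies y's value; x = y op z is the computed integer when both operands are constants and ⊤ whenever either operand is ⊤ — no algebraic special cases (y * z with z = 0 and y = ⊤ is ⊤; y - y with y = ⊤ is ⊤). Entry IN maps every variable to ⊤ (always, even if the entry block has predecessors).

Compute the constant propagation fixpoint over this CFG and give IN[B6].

Answer: {a: ⊤, b: -3, c: 16, d: ⊤, e: -4, f: -4}

Working:
Fixpoint table:
  B0:  IN=(all ⊤)  OUT={f:4; rest ⊤}
  B1:  IN={f:4; rest ⊤}  OUT={c:4, f:4; rest ⊤}
  B2:  IN={c:4, f:4; rest ⊤}  OUT={c:4, e:5, f:4; rest ⊤}
  B3:  IN={c:4, e:5, f:4; rest ⊤}  OUT={c:4, e:5, f:-4; rest ⊤}
  B4:  IN={f:-4; rest ⊤}  OUT={c:16, f:-4; rest ⊤}
  B5:  IN={c:16, f:-4; rest ⊤}  OUT={b:-3, c:16, e:-4, f:-4; rest ⊤}
  B6:  IN={b:-3, c:16, e:-4, f:-4; rest ⊤}  OUT={a:0, b:-3, c:16, e:-4, f:-4; rest ⊤}
  B7:  IN={a:0, b:-3, c:16, e:-4, f:-4; rest ⊤}  OUT={a:0, c:-3, e:-4, f:-4; rest ⊤}
  B8:  IN=(all ⊤)  OUT={d:-1; rest ⊤}

Merge at B6: IN[B6] = OUT[B5] = {a: ⊤, b: -3, c: 16, d: ⊤, e: -4, f: -4}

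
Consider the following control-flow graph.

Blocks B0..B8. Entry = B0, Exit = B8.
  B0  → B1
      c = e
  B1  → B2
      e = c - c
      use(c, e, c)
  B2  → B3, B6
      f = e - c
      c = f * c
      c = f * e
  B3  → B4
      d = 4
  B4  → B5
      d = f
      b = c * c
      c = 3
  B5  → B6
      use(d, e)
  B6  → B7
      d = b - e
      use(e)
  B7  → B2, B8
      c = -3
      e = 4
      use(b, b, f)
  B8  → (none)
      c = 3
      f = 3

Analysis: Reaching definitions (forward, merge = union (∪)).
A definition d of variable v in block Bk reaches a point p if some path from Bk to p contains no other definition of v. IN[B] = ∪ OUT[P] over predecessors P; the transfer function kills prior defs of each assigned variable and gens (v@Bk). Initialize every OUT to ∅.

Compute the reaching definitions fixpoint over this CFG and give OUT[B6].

Answer: {b@B4, c@B2, c@B4, d@B6, e@B1, e@B7, f@B2}

Derivation:
Converged values:
  B0: | IN={} | OUT={c@B0}
  B1: | IN={c@B0} | OUT={c@B0, e@B1}
  B2: | IN={b@B4, c@B0, c@B7, d@B6, e@B1, e@B7, f@B2} | OUT={b@B4, c@B2, d@B6, e@B1, e@B7, f@B2}
  B3: | IN={b@B4, c@B2, d@B6, e@B1, e@B7, f@B2} | OUT={b@B4, c@B2, d@B3, e@B1, e@B7, f@B2}
  B4: | IN={b@B4, c@B2, d@B3, e@B1, e@B7, f@B2} | OUT={b@B4, c@B4, d@B4, e@B1, e@B7, f@B2}
  B5: | IN={b@B4, c@B4, d@B4, e@B1, e@B7, f@B2} | OUT={b@B4, c@B4, d@B4, e@B1, e@B7, f@B2}
  B6: | IN={b@B4, c@B2, c@B4, d@B4, d@B6, e@B1, e@B7, f@B2} | OUT={b@B4, c@B2, c@B4, d@B6, e@B1, e@B7, f@B2}
  B7: | IN={b@B4, c@B2, c@B4, d@B6, e@B1, e@B7, f@B2} | OUT={b@B4, c@B7, d@B6, e@B7, f@B2}
  B8: | IN={b@B4, c@B7, d@B6, e@B7, f@B2} | OUT={b@B4, c@B8, d@B6, e@B7, f@B8}

Merge at B6: IN[B6] = OUT[B2] ⊔ OUT[B5] = {b@B4, c@B2, c@B4, d@B4, d@B6, e@B1, e@B7, f@B2}
Applying B6's transfer function to that IN value gives OUT[B6] (row B6 above).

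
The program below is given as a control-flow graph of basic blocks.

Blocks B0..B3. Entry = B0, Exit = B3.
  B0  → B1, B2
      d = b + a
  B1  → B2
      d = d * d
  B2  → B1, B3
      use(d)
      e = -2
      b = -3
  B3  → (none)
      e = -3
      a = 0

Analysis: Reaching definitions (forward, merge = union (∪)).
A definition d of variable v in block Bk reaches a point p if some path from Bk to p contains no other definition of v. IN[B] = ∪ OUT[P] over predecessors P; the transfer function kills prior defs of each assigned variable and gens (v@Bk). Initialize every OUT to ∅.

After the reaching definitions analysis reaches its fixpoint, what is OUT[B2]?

Answer: {b@B2, d@B0, d@B1, e@B2}

Working:
Converged values:
  B0: | IN={} | OUT={d@B0}
  B1: | IN={b@B2, d@B0, d@B1, e@B2} | OUT={b@B2, d@B1, e@B2}
  B2: | IN={b@B2, d@B0, d@B1, e@B2} | OUT={b@B2, d@B0, d@B1, e@B2}
  B3: | IN={b@B2, d@B0, d@B1, e@B2} | OUT={a@B3, b@B2, d@B0, d@B1, e@B3}

Merge at B2: IN[B2] = OUT[B0] ⊔ OUT[B1] = {b@B2, d@B0, d@B1, e@B2}
Applying B2's transfer function to that IN value gives OUT[B2] (row B2 above).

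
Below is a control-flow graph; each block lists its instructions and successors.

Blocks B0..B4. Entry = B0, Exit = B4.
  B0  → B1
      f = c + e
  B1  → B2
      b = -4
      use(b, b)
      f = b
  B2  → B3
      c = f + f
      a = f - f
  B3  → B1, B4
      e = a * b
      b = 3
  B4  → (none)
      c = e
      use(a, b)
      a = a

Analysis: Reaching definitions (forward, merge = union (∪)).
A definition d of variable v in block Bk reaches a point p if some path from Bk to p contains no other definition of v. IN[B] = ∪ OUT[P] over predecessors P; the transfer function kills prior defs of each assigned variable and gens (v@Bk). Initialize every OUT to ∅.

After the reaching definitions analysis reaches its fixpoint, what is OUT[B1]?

Answer: {a@B2, b@B1, c@B2, e@B3, f@B1}

Working:
Converged values:
  B0:  IN={}  OUT={f@B0}
  B1:  IN={a@B2, b@B3, c@B2, e@B3, f@B0, f@B1}  OUT={a@B2, b@B1, c@B2, e@B3, f@B1}
  B2:  IN={a@B2, b@B1, c@B2, e@B3, f@B1}  OUT={a@B2, b@B1, c@B2, e@B3, f@B1}
  B3:  IN={a@B2, b@B1, c@B2, e@B3, f@B1}  OUT={a@B2, b@B3, c@B2, e@B3, f@B1}
  B4:  IN={a@B2, b@B3, c@B2, e@B3, f@B1}  OUT={a@B4, b@B3, c@B4, e@B3, f@B1}

Merge at B1: IN[B1] = OUT[B0] ⊔ OUT[B3] = {a@B2, b@B3, c@B2, e@B3, f@B0, f@B1}
Applying B1's transfer function to that IN value gives OUT[B1] (row B1 above).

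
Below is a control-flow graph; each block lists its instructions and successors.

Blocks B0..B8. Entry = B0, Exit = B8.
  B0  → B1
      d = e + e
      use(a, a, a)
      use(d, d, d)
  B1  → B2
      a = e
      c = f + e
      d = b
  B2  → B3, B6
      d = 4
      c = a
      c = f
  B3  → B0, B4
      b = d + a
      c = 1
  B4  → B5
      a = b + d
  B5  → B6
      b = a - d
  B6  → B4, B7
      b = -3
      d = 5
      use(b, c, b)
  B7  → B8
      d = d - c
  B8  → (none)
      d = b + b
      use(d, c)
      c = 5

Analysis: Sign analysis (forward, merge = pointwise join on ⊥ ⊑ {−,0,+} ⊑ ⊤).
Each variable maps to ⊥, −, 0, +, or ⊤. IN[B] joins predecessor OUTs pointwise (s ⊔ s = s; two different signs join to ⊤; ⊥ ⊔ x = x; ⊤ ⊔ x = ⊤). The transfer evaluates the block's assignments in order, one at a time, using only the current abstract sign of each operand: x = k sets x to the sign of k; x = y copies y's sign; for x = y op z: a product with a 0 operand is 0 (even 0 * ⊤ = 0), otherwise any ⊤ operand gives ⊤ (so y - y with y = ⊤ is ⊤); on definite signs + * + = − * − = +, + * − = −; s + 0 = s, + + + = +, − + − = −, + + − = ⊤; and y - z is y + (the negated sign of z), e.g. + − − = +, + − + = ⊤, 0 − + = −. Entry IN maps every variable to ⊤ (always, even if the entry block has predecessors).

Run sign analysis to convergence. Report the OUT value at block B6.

Converged values:
  B0:  IN=(all ⊤)  OUT=(all ⊤)
  B1:  IN=(all ⊤)  OUT=(all ⊤)
  B2:  IN=(all ⊤)  OUT={d:+; rest ⊤}
  B3:  IN={d:+; rest ⊤}  OUT={c:+, d:+; rest ⊤}
  B4:  IN={d:+; rest ⊤}  OUT={d:+; rest ⊤}
  B5:  IN={d:+; rest ⊤}  OUT={d:+; rest ⊤}
  B6:  IN={d:+; rest ⊤}  OUT={b:-, d:+; rest ⊤}
  B7:  IN={b:-, d:+; rest ⊤}  OUT={b:-; rest ⊤}
  B8:  IN={b:-; rest ⊤}  OUT={b:-, c:+, d:-; rest ⊤}

Merge at B6: IN[B6] = OUT[B2] ⊔ OUT[B5] = {a: ⊤, b: ⊤, c: ⊤, d: +, e: ⊤, f: ⊤}
Applying B6's transfer function to that IN value gives OUT[B6] (row B6 above).

Answer: {a: ⊤, b: -, c: ⊤, d: +, e: ⊤, f: ⊤}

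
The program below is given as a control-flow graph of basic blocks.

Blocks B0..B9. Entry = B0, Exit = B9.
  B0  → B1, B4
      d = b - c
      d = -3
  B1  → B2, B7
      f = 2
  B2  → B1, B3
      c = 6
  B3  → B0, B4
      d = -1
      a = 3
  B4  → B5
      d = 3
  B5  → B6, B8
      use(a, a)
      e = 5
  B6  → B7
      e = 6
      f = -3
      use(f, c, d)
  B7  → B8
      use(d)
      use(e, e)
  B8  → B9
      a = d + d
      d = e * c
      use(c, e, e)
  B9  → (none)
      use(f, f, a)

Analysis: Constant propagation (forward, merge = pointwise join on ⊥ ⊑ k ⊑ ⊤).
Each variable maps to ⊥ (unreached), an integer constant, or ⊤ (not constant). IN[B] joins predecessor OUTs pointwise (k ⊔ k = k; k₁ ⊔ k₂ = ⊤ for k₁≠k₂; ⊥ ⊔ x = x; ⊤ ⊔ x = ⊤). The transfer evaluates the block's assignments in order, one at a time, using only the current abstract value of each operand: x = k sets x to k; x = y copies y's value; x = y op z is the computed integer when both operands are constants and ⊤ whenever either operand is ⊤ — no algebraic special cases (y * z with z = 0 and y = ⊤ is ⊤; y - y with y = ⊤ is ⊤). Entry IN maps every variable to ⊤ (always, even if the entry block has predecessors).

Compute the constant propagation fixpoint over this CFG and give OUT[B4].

Fixpoint table:
  B0: | IN=(all ⊤) | OUT={d:-3; rest ⊤}
  B1: | IN={d:-3; rest ⊤} | OUT={d:-3, f:2; rest ⊤}
  B2: | IN={d:-3, f:2; rest ⊤} | OUT={c:6, d:-3, f:2; rest ⊤}
  B3: | IN={c:6, d:-3, f:2; rest ⊤} | OUT={a:3, c:6, d:-1, f:2; rest ⊤}
  B4: | IN=(all ⊤) | OUT={d:3; rest ⊤}
  B5: | IN={d:3; rest ⊤} | OUT={d:3, e:5; rest ⊤}
  B6: | IN={d:3, e:5; rest ⊤} | OUT={d:3, e:6, f:-3; rest ⊤}
  B7: | IN=(all ⊤) | OUT=(all ⊤)
  B8: | IN=(all ⊤) | OUT=(all ⊤)
  B9: | IN=(all ⊤) | OUT=(all ⊤)

Merge at B4: IN[B4] = OUT[B0] ⊔ OUT[B3] = {a: ⊤, b: ⊤, c: ⊤, d: ⊤, e: ⊤, f: ⊤}
Applying B4's transfer function to that IN value gives OUT[B4] (row B4 above).

Answer: {a: ⊤, b: ⊤, c: ⊤, d: 3, e: ⊤, f: ⊤}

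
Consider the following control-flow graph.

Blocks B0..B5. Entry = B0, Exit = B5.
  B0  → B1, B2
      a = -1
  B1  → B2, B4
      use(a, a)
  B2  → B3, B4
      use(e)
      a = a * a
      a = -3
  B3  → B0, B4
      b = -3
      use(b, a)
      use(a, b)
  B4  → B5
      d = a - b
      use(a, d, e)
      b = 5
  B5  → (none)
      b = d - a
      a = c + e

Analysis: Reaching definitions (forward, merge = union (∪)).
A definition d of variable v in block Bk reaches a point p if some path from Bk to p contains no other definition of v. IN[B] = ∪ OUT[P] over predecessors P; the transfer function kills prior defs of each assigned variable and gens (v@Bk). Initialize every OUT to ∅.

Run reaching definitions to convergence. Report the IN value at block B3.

Answer: {a@B2, b@B3}

Working:
Fixpoint table:
  B0:  IN={a@B2, b@B3}  OUT={a@B0, b@B3}
  B1:  IN={a@B0, b@B3}  OUT={a@B0, b@B3}
  B2:  IN={a@B0, b@B3}  OUT={a@B2, b@B3}
  B3:  IN={a@B2, b@B3}  OUT={a@B2, b@B3}
  B4:  IN={a@B0, a@B2, b@B3}  OUT={a@B0, a@B2, b@B4, d@B4}
  B5:  IN={a@B0, a@B2, b@B4, d@B4}  OUT={a@B5, b@B5, d@B4}

Merge at B3: IN[B3] = OUT[B2] = {a@B2, b@B3}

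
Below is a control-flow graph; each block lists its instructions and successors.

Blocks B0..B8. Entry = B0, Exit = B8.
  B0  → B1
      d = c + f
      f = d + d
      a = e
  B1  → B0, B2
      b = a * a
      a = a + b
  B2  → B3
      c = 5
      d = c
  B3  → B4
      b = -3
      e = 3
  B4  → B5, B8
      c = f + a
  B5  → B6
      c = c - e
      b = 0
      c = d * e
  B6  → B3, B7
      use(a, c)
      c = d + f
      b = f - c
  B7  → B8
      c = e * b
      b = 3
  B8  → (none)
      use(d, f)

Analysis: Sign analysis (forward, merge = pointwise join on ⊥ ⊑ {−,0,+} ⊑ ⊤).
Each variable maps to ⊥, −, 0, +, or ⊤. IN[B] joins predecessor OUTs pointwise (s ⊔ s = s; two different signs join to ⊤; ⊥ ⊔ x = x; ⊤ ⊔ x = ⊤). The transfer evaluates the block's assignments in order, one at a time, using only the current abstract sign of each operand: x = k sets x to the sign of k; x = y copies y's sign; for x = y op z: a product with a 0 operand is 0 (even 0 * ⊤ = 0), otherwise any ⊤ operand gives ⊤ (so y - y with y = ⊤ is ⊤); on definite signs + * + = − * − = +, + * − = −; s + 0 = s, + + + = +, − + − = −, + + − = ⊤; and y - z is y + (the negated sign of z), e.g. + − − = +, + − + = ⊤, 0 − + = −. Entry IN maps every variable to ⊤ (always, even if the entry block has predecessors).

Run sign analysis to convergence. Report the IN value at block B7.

Fixpoint table:
  B0: | IN=(all ⊤) | OUT=(all ⊤)
  B1: | IN=(all ⊤) | OUT=(all ⊤)
  B2: | IN=(all ⊤) | OUT={c:+, d:+; rest ⊤}
  B3: | IN={d:+; rest ⊤} | OUT={b:-, d:+, e:+; rest ⊤}
  B4: | IN={b:-, d:+, e:+; rest ⊤} | OUT={b:-, d:+, e:+; rest ⊤}
  B5: | IN={b:-, d:+, e:+; rest ⊤} | OUT={b:0, c:+, d:+, e:+; rest ⊤}
  B6: | IN={b:0, c:+, d:+, e:+; rest ⊤} | OUT={d:+, e:+; rest ⊤}
  B7: | IN={d:+, e:+; rest ⊤} | OUT={b:+, d:+, e:+; rest ⊤}
  B8: | IN={d:+, e:+; rest ⊤} | OUT={d:+, e:+; rest ⊤}

Merge at B7: IN[B7] = OUT[B6] = {a: ⊤, b: ⊤, c: ⊤, d: +, e: +, f: ⊤}

Answer: {a: ⊤, b: ⊤, c: ⊤, d: +, e: +, f: ⊤}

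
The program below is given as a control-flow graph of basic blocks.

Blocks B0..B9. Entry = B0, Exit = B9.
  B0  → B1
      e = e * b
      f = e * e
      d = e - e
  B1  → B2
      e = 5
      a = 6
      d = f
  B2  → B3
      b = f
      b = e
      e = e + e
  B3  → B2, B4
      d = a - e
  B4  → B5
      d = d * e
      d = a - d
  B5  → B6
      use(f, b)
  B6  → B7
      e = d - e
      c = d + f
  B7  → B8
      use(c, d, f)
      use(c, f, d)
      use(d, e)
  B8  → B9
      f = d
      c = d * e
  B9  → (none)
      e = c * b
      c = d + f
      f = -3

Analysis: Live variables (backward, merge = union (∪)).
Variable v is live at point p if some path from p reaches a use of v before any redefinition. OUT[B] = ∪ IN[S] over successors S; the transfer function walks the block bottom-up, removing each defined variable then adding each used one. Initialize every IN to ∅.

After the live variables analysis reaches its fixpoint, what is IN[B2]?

Answer: {a, e, f}

Trace:
Per-block solution:
  B0: | IN={b, e} | OUT={f}
  B1: | IN={f} | OUT={a, e, f}
  B2: | IN={a, e, f} | OUT={a, b, e, f}
  B3: | IN={a, b, e, f} | OUT={a, b, d, e, f}
  B4: | IN={a, b, d, e, f} | OUT={b, d, e, f}
  B5: | IN={b, d, e, f} | OUT={b, d, e, f}
  B6: | IN={b, d, e, f} | OUT={b, c, d, e, f}
  B7: | IN={b, c, d, e, f} | OUT={b, d, e}
  B8: | IN={b, d, e} | OUT={b, c, d, f}
  B9: | IN={b, c, d, f} | OUT={}

Merge at B2: OUT[B2] = IN[B3] = {a, b, e, f}
Applying B2's transfer function to that OUT value gives IN[B2] (row B2 above).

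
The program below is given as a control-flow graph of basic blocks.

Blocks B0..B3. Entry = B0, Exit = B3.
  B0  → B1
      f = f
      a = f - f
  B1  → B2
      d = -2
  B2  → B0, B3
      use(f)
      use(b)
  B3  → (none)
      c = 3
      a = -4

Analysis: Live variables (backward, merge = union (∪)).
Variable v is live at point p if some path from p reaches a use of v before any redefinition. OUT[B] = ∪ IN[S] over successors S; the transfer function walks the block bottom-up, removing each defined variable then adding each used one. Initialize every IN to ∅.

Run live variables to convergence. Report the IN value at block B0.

Per-block solution:
  B0:  IN={b, f}  OUT={b, f}
  B1:  IN={b, f}  OUT={b, f}
  B2:  IN={b, f}  OUT={b, f}
  B3:  IN={}  OUT={}

Merge at B0: OUT[B0] = IN[B1] = {b, f}
Applying B0's transfer function to that OUT value gives IN[B0] (row B0 above).

Answer: {b, f}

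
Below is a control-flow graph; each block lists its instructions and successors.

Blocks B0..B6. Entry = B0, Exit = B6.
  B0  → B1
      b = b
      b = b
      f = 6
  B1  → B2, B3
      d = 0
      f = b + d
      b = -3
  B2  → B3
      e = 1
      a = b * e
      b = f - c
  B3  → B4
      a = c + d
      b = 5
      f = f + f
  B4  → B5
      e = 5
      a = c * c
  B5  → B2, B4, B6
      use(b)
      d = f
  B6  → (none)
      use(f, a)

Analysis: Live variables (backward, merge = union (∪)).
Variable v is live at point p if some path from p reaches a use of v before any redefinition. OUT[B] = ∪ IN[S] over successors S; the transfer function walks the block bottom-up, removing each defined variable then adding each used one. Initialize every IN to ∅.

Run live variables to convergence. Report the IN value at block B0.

Fixpoint table:
  B0: | IN={b, c} | OUT={b, c}
  B1: | IN={b, c} | OUT={b, c, d, f}
  B2: | IN={b, c, d, f} | OUT={c, d, f}
  B3: | IN={c, d, f} | OUT={b, c, f}
  B4: | IN={b, c, f} | OUT={a, b, c, f}
  B5: | IN={a, b, c, f} | OUT={a, b, c, d, f}
  B6: | IN={a, f} | OUT={}

Merge at B0: OUT[B0] = IN[B1] = {b, c}
Applying B0's transfer function to that OUT value gives IN[B0] (row B0 above).

Answer: {b, c}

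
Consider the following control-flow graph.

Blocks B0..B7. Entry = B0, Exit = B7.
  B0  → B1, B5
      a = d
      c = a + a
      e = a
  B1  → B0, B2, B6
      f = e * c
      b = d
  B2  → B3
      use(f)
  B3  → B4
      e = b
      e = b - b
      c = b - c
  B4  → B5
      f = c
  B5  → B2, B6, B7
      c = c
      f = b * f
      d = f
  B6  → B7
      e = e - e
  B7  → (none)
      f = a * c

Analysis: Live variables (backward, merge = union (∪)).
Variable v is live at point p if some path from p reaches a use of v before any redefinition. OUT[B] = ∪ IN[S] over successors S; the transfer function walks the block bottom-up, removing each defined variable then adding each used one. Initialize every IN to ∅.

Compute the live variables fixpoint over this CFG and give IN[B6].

Answer: {a, c, e}

Working:
Converged values:
  B0:  IN={b, d, f}  OUT={a, b, c, d, e, f}
  B1:  IN={a, c, d, e}  OUT={a, b, c, d, e, f}
  B2:  IN={a, b, c, f}  OUT={a, b, c}
  B3:  IN={a, b, c}  OUT={a, b, c, e}
  B4:  IN={a, b, c, e}  OUT={a, b, c, e, f}
  B5:  IN={a, b, c, e, f}  OUT={a, b, c, e, f}
  B6:  IN={a, c, e}  OUT={a, c}
  B7:  IN={a, c}  OUT={}

Merge at B6: OUT[B6] = IN[B7] = {a, c}
Applying B6's transfer function to that OUT value gives IN[B6] (row B6 above).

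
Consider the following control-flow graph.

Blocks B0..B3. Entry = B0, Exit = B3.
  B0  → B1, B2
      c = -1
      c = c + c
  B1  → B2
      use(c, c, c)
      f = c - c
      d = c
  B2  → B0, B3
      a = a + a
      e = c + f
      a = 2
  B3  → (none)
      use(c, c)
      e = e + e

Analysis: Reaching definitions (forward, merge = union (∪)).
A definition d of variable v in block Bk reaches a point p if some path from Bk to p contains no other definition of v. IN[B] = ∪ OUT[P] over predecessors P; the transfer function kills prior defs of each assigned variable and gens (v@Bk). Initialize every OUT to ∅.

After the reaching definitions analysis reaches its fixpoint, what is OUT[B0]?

Answer: {a@B2, c@B0, d@B1, e@B2, f@B1}

Trace:
Converged values:
  B0: | IN={a@B2, c@B0, d@B1, e@B2, f@B1} | OUT={a@B2, c@B0, d@B1, e@B2, f@B1}
  B1: | IN={a@B2, c@B0, d@B1, e@B2, f@B1} | OUT={a@B2, c@B0, d@B1, e@B2, f@B1}
  B2: | IN={a@B2, c@B0, d@B1, e@B2, f@B1} | OUT={a@B2, c@B0, d@B1, e@B2, f@B1}
  B3: | IN={a@B2, c@B0, d@B1, e@B2, f@B1} | OUT={a@B2, c@B0, d@B1, e@B3, f@B1}

Merge at B0 (entry node, so the boundary value {} is joined with the incoming edge(s)): IN[B0] = {} ⊔ OUT[B2] = {a@B2, c@B0, d@B1, e@B2, f@B1}
Applying B0's transfer function to that IN value gives OUT[B0] (row B0 above).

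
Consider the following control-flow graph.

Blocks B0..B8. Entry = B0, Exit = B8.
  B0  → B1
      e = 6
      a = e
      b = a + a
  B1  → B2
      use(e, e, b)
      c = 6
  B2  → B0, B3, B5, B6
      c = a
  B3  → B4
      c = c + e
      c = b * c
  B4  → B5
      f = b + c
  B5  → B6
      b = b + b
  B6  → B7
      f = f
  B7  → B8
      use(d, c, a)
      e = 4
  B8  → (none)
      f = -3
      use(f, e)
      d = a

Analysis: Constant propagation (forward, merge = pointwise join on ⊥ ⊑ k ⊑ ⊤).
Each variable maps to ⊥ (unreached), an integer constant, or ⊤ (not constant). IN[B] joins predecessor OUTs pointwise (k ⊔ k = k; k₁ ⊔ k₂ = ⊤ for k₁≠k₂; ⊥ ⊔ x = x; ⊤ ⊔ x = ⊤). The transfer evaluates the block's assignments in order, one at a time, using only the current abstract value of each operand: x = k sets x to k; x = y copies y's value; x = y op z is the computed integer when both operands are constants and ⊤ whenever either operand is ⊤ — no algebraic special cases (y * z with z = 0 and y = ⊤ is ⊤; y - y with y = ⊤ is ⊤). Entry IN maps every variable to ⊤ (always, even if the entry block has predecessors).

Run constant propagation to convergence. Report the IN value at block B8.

Answer: {a: 6, b: ⊤, c: ⊤, d: ⊤, e: 4, f: ⊤}

Trace:
Converged values:
  B0: | IN=(all ⊤) | OUT={a:6, b:12, e:6; rest ⊤}
  B1: | IN={a:6, b:12, e:6; rest ⊤} | OUT={a:6, b:12, c:6, e:6; rest ⊤}
  B2: | IN={a:6, b:12, c:6, e:6; rest ⊤} | OUT={a:6, b:12, c:6, e:6; rest ⊤}
  B3: | IN={a:6, b:12, c:6, e:6; rest ⊤} | OUT={a:6, b:12, c:144, e:6; rest ⊤}
  B4: | IN={a:6, b:12, c:144, e:6; rest ⊤} | OUT={a:6, b:12, c:144, e:6, f:156; rest ⊤}
  B5: | IN={a:6, b:12, e:6; rest ⊤} | OUT={a:6, b:24, e:6; rest ⊤}
  B6: | IN={a:6, e:6; rest ⊤} | OUT={a:6, e:6; rest ⊤}
  B7: | IN={a:6, e:6; rest ⊤} | OUT={a:6, e:4; rest ⊤}
  B8: | IN={a:6, e:4; rest ⊤} | OUT={a:6, d:6, e:4, f:-3; rest ⊤}

Merge at B8: IN[B8] = OUT[B7] = {a: 6, b: ⊤, c: ⊤, d: ⊤, e: 4, f: ⊤}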